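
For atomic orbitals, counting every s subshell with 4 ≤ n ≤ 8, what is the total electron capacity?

10

An s subshell (l = 0) exists for every n ≥ 1, so shells n = 4, 5, 6, 7, 8 each contribute one — 5 subshells.
Since each s subshell holds 2(2·0+1) = 2 electrons, the total is 5 × 2 = 10.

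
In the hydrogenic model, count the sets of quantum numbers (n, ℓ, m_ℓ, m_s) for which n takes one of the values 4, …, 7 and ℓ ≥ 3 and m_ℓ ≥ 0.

100

Work shell by shell — for each n, count the (ℓ, m_ℓ) pairs that satisfy ℓ ≥ 3 and m_ℓ ≥ 0:
n=4 → 4; n=5 → 9; n=6 → 15; n=7 → 22.
Orbitals: 4 + 9 + 15 + 22 = 50. Including both spin states (m_s = ±1/2) gives 2 × 50 = 100 states.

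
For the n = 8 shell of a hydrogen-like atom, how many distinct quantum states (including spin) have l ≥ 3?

110

For n = 8, l ranges over 0 … 7.
Contributions: l=3 → 7; l=4 → 9; l=5 → 11; l=6 → 13; l=7 → 15.
Orbitals: 7 + 9 + 11 + 13 + 15 = 55. Each orbital carries two spin states, so 55 × 2 = 110 states.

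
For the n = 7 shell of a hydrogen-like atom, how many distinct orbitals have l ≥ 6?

For n = 7, l ranges over 0 … 6.
Per l-value: l=6 → 13.
Total orbitals: 13.

13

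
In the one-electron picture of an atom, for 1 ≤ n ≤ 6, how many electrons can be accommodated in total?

182

Total orbitals = 1² + 2² + 3² + 4² + 5² + 6² = 91. Doubling for spin gives 182 electrons.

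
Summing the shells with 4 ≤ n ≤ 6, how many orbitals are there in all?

77

Shell n has n² orbitals: 4²=16 + 5²=25 + 6²=36 = 77 orbitals.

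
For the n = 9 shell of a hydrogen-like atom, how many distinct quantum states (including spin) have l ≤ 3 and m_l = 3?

Per l-value: l=3 → 1.
Orbitals: 1. Each orbital carries two spin states, so 1 × 2 = 2 states.

2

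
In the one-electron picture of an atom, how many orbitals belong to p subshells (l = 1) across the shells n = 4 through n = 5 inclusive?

6

A p subshell (l = 1) exists for every n ≥ 2, so shells n = 4, 5 each contribute one — 2 subshells.
Since each p subshell has 2·1+1 = 3 orbitals, the total is 2 × 3 = 6.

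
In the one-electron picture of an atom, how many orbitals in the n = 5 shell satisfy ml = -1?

4

For n = 5, l ranges over 0 … 4.
Orbitals with ml = -1, by l: l=1 → 1; l=2 → 1; l=3 → 1; l=4 → 1.
Total orbitals: 1 + 1 + 1 + 1 = 4.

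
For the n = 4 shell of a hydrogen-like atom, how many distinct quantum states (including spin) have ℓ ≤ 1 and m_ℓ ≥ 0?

6

Contributions: ℓ=0 → 1; ℓ=1 → 2.
Orbitals: 1 + 2 = 3. Each orbital carries two spin states, so 3 × 2 = 6 states.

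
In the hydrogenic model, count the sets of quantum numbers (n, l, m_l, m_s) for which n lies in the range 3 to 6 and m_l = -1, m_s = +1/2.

Work shell by shell — for each n, count the (l, m_l) pairs that satisfy m_l = -1:
n=3 → 2; n=4 → 3; n=5 → 4; n=6 → 5.
Orbitals: 2 + 3 + 4 + 5 = 14. With m_s fixed to +1/2 there is one state per orbital, so 14 states.

14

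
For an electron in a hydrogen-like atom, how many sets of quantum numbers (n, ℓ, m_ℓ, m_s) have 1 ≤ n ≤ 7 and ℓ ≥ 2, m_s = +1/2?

For each n in the range, tally the orbitals obeying ℓ ≥ 2:
n=3 → 5; n=4 → 12; n=5 → 21; n=6 → 32; n=7 → 45.
Orbitals: 5 + 12 + 21 + 32 + 45 = 115. With m_s fixed to +1/2 there is one state per orbital, so 115 states.

115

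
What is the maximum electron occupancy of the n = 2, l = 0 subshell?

2

A subshell with l = 0 has 2l+1 = 1 orbital, each holding 2 electrons (spin ±1/2), so 1 × 2 = 2.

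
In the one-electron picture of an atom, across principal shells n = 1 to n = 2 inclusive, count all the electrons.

Shell n has n² orbitals: 1²=1 + 2²=4 = 5 orbitals.
Two spin states per orbital: 2 × 5 = 10 electrons.

10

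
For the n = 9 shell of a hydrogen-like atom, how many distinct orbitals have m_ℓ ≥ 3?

21

For n = 9, ℓ ranges over 0 … 8.
Per ℓ-value: ℓ=3 → 1; ℓ=4 → 2; ℓ=5 → 3; ℓ=6 → 4; ℓ=7 → 5; ℓ=8 → 6.
Total orbitals: 1 + 2 + 3 + 4 + 5 + 6 = 21.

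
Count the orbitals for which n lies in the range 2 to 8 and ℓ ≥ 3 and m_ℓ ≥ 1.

Go shell by shell, enumerating (ℓ, m_ℓ) with ℓ ≥ 3 and m_ℓ ≥ 1:
n=4 → 3; n=5 → 7; n=6 → 12; n=7 → 18; n=8 → 25.
Total orbitals: 3 + 7 + 12 + 18 + 25 = 65.

65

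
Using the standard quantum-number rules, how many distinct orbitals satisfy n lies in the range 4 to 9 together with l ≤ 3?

Treat each shell separately and count matching orbitals:
n=4 → 16; n=5 → 16; n=6 → 16; n=7 → 16; n=8 → 16; n=9 → 16.
Total orbitals: 16 + 16 + 16 + 16 + 16 + 16 = 96.

96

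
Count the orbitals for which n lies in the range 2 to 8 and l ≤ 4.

129

Per-shell orbital counts meeting the constraint:
n=2 → 4; n=3 → 9; n=4 → 16; n=5 → 25; n=6 → 25; n=7 → 25; n=8 → 25.
Total orbitals: 4 + 9 + 16 + 25 + 25 + 25 + 25 = 129.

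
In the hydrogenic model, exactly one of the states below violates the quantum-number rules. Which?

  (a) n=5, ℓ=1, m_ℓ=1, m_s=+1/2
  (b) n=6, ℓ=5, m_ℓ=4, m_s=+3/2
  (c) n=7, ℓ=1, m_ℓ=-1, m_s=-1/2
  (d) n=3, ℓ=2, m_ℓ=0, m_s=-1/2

(b) has m_s = +3/2, but an electron's spin must be ±1/2.
The remaining sets (a), (c), (d) satisfy all four rules.

(b)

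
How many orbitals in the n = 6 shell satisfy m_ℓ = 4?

2

Per ℓ-value: ℓ=4 → 1; ℓ=5 → 1.
Total orbitals: 1 + 1 = 2.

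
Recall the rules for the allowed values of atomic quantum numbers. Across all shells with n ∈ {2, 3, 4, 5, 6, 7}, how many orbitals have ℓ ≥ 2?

Count contributing orbitals for each principal shell:
n=3 → 5; n=4 → 12; n=5 → 21; n=6 → 32; n=7 → 45.
Total orbitals: 5 + 12 + 21 + 32 + 45 = 115.

115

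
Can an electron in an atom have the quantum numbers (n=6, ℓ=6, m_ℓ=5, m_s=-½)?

The orbital quantum number must satisfy 0 ≤ ℓ ≤ n−1. With n = 6 the allowed ℓ values are 0, 1, 2, 3, 4, 5, so ℓ = 6 is out of range.

Invalid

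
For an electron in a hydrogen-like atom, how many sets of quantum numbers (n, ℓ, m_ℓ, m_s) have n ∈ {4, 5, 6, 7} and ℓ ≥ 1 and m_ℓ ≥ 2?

68

Treat each shell separately and count matching orbitals:
n=4 → 3; n=5 → 6; n=6 → 10; n=7 → 15.
Orbitals: 3 + 6 + 10 + 15 = 34. Including both spin states (m_s = ±1/2) gives 2 × 34 = 68 states.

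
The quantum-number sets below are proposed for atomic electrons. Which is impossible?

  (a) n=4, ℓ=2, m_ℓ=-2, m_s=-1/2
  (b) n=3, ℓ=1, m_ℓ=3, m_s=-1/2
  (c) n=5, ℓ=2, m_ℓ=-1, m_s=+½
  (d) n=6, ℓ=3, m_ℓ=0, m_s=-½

(b)

(b) has |m_ℓ| = 3 > ℓ = 1, violating −ℓ ≤ m_ℓ ≤ ℓ.
The remaining sets (a), (c), (d) satisfy all four rules.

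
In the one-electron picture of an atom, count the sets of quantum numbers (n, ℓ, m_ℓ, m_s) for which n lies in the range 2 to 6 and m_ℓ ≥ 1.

70

Per-shell orbital counts meeting the constraint:
n=2 → 1; n=3 → 3; n=4 → 6; n=5 → 10; n=6 → 15.
Orbitals: 1 + 3 + 6 + 10 + 15 = 35. Including both spin states (m_s = ±1/2) gives 2 × 35 = 70 states.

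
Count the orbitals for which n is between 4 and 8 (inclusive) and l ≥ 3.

145

Work shell by shell — for each n, count the (l, ml) pairs that satisfy l ≥ 3:
n=4 → 7; n=5 → 16; n=6 → 27; n=7 → 40; n=8 → 55.
Total orbitals: 7 + 16 + 27 + 40 + 55 = 145.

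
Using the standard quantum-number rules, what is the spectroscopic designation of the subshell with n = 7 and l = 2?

l = 2 corresponds to the letter 'd', so the subshell is 7d.

7d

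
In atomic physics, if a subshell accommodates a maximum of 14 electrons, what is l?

2(2l+1) = 14 ⇒ 2l+1 = 7 ⇒ l = 3.

l = 3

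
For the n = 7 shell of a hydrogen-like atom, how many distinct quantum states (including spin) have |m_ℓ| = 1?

24

Contributions: ℓ=1 → 2; ℓ=2 → 2; ℓ=3 → 2; ℓ=4 → 2; ℓ=5 → 2; ℓ=6 → 2.
Orbitals: 2 + 2 + 2 + 2 + 2 + 2 = 12. Each orbital carries two spin states, so 12 × 2 = 24 states.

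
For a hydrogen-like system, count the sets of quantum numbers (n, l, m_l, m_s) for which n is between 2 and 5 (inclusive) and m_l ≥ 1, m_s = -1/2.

20

Work shell by shell — for each n, count the (l, m_l) pairs that satisfy m_l ≥ 1:
n=2 → 1; n=3 → 3; n=4 → 6; n=5 → 10.
Orbitals: 1 + 3 + 6 + 10 = 20. With m_s fixed to -1/2 there is one state per orbital, so 20 states.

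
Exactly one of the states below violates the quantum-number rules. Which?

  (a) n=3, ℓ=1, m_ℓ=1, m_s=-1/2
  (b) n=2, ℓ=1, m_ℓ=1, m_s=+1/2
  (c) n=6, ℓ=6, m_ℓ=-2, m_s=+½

(c) has ℓ = 6 ≥ n = 6, violating 0 ≤ ℓ ≤ n−1.
The remaining sets (a), (b) satisfy all four rules.

(c)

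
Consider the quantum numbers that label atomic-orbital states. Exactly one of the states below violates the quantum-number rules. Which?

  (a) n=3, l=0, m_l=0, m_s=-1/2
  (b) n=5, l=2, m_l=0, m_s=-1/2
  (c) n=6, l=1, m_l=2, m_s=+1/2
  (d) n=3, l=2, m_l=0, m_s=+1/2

(c) has |m_l| = 2 > l = 1, violating −l ≤ m_l ≤ l.
The remaining sets (a), (b), (d) satisfy all four rules.

(c)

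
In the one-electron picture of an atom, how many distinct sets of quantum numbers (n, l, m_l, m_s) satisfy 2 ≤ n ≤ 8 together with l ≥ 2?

350

Per-shell orbital counts meeting the constraint:
n=3 → 5; n=4 → 12; n=5 → 21; n=6 → 32; n=7 → 45; n=8 → 60.
Orbitals: 5 + 12 + 21 + 32 + 45 + 60 = 175. Including both spin states (m_s = ±1/2) gives 2 × 175 = 350 states.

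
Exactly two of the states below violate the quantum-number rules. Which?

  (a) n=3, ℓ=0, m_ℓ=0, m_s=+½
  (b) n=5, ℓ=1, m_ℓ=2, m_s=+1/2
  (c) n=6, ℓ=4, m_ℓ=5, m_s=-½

(b) and (c)

(b) has |m_ℓ| = 2 > ℓ = 1, violating −ℓ ≤ m_ℓ ≤ ℓ.
(c) has |m_ℓ| = 5 > ℓ = 4, violating −ℓ ≤ m_ℓ ≤ ℓ.
The remaining set (a) satisfies all four rules.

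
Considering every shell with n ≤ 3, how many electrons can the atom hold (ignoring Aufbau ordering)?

Total orbitals = 1² + 2² + 3² = 14. Doubling for spin gives 28 electrons.

28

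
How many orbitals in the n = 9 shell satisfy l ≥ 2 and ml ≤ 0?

Per l-value: l=2 → 3; l=3 → 4; l=4 → 5; l=5 → 6; l=6 → 7; l=7 → 8; l=8 → 9.
Total orbitals: 3 + 4 + 5 + 6 + 7 + 8 + 9 = 42.

42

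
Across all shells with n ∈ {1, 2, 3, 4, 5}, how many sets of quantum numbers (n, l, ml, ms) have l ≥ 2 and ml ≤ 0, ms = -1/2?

22

For each n in the range, tally the orbitals obeying l ≥ 2 and ml ≤ 0:
n=3 → 3; n=4 → 7; n=5 → 12.
Orbitals: 3 + 7 + 12 = 22. With ms fixed to -1/2 there is one state per orbital, so 22 states.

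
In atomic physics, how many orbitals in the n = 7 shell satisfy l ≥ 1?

48

The n = 7 shell has l = 0 through 6; check each.
Orbitals with l ≥ 1, by l: l=1 → 3; l=2 → 5; l=3 → 7; l=4 → 9; l=5 → 11; l=6 → 13.
Total orbitals: 3 + 5 + 7 + 9 + 11 + 13 = 48.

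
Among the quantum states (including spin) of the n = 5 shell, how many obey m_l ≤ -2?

12

With n = 5 the allowed l are 0, 1, …, 4.
Per l-value: l=2 → 1; l=3 → 2; l=4 → 3.
Orbitals: 1 + 2 + 3 = 6. Each orbital carries two spin states, so 6 × 2 = 12 states.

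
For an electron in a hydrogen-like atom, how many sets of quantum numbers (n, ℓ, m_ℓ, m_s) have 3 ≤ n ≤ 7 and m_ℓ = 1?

Count contributing orbitals for each principal shell:
n=3 → 2; n=4 → 3; n=5 → 4; n=6 → 5; n=7 → 6.
Orbitals: 2 + 3 + 4 + 5 + 6 = 20. Including both spin states (m_s = ±1/2) gives 2 × 20 = 40 states.

40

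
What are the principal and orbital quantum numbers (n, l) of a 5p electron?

n = 5, l = 1

The leading integer gives n = 5; the letter 'p' means l = 1.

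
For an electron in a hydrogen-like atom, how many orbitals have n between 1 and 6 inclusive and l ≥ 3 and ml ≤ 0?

28

Treat each shell separately and count matching orbitals:
n=4 → 4; n=5 → 9; n=6 → 15.
Total orbitals: 4 + 9 + 15 = 28.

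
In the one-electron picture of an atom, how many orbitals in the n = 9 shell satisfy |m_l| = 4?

Contributions: l=4 → 2; l=5 → 2; l=6 → 2; l=7 → 2; l=8 → 2.
Total orbitals: 2 + 2 + 2 + 2 + 2 = 10.

10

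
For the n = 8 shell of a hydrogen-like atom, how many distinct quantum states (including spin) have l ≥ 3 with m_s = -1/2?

55

With n = 8 the allowed l are 0, 1, …, 7.
Orbitals with l ≥ 3, by l: l=3 → 7; l=4 → 9; l=5 → 11; l=6 → 13; l=7 → 15.
Orbitals: 7 + 9 + 11 + 13 + 15 = 55. With m_s fixed to a single value there is one state per orbital, giving 55 states.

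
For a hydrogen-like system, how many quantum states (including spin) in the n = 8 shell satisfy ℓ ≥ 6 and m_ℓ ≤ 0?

The (ℓ, m_ℓ) pairs meeting ℓ ≥ 6 and m_ℓ ≤ 0 give: ℓ=6 → 7; ℓ=7 → 8.
Orbitals: 7 + 8 = 15. Each orbital carries two spin states, so 15 × 2 = 30 states.

30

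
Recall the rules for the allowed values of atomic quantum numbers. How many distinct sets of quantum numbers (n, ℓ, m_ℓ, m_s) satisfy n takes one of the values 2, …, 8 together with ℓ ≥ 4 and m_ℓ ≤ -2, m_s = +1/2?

40

Work shell by shell — for each n, count the (ℓ, m_ℓ) pairs that satisfy ℓ ≥ 4 and m_ℓ ≤ -2:
n=5 → 3; n=6 → 7; n=7 → 12; n=8 → 18.
Orbitals: 3 + 7 + 12 + 18 = 40. With m_s fixed to +1/2 there is one state per orbital, so 40 states.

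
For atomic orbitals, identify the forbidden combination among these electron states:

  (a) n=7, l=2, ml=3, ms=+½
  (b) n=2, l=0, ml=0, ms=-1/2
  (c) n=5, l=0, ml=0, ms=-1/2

(a)

(a) has |ml| = 3 > l = 2, violating −l ≤ ml ≤ l.
The remaining sets (b), (c) satisfy all four rules.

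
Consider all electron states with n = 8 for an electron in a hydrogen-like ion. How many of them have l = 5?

The n = 8 shell has l = 0 through 7; check each.
Per l-value: l=5 → 11.
Orbitals: 11. Each orbital carries two spin states, so 11 × 2 = 22 states.

22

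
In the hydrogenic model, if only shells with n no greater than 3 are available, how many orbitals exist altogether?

Total orbitals = 1² + 2² + 3² = 14.

14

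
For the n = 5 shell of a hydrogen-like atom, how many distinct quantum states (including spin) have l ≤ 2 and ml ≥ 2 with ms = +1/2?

Go through l = 0, …, 4 (the values permitted for n = 5).
Per l-value: l=2 → 1.
Orbitals: 1. With ms fixed to a single value there is one state per orbital, giving 1 state.

1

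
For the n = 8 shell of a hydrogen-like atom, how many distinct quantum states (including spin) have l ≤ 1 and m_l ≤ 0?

With n = 8 the allowed l are 0, 1, …, 7.
The (l, m_l) pairs meeting l ≤ 1 and m_l ≤ 0 give: l=0 → 1; l=1 → 2.
Orbitals: 1 + 2 = 3. Each orbital carries two spin states, so 3 × 2 = 6 states.

6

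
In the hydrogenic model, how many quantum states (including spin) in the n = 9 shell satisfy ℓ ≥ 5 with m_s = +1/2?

56

Per ℓ-value: ℓ=5 → 11; ℓ=6 → 13; ℓ=7 → 15; ℓ=8 → 17.
Orbitals: 11 + 13 + 15 + 17 = 56. With m_s fixed to a single value there is one state per orbital, giving 56 states.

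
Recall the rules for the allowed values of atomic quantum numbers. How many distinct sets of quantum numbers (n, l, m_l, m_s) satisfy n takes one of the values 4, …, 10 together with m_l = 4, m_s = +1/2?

21

Count contributing orbitals for each principal shell:
n=5 → 1; n=6 → 2; n=7 → 3; n=8 → 4; n=9 → 5; n=10 → 6.
Orbitals: 1 + 2 + 3 + 4 + 5 + 6 = 21. With m_s fixed to +1/2 there is one state per orbital, so 21 states.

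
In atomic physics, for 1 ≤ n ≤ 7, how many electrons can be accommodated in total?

280

Total orbitals = 1² + 2² + 3² + 4² + 5² + 6² + 7² = 140. Doubling for spin gives 280 electrons.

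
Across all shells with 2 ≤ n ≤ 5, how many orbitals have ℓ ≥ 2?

38

Per-shell orbital counts meeting the constraint:
n=3 → 5; n=4 → 12; n=5 → 21.
Total orbitals: 5 + 12 + 21 = 38.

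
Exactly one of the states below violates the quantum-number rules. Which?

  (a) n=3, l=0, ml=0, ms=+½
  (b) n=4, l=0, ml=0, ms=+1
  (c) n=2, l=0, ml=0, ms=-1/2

(b)

(b) has ms = +1, but an electron's spin must be ±1/2.
The remaining sets (a), (c) satisfy all four rules.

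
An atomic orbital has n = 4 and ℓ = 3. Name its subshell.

4f

ℓ = 3 corresponds to the letter 'f', so the subshell is 4f.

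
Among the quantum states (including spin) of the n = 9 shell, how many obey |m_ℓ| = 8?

With n = 9 the allowed ℓ are 0, 1, …, 8.
Contributions: ℓ=8 → 2.
Orbitals: 2. Each orbital carries two spin states, so 2 × 2 = 4 states.

4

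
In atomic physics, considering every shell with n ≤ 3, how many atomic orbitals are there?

Total orbitals = 1² + 2² + 3² = 14.

14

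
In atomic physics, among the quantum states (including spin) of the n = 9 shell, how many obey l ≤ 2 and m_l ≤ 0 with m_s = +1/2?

6

With n = 9 the allowed l are 0, 1, …, 8.
Contributions: l=0 → 1; l=1 → 2; l=2 → 3.
Orbitals: 1 + 2 + 3 = 6. With m_s fixed to a single value there is one state per orbital, giving 6 states.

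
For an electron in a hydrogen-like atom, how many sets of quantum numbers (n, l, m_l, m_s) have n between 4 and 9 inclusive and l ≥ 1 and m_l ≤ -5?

40

Go shell by shell, enumerating (l, m_l) with l ≥ 1 and m_l ≤ -5:
n=6 → 1; n=7 → 3; n=8 → 6; n=9 → 10.
Orbitals: 1 + 3 + 6 + 10 = 20. Including both spin states (m_s = ±1/2) gives 2 × 20 = 40 states.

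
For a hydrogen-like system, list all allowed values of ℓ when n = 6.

ℓ is an integer with 0 ≤ ℓ ≤ n−1, so for n = 6: ℓ = 0, 1, 2, 3, 4, 5.

0, 1, 2, 3, 4, 5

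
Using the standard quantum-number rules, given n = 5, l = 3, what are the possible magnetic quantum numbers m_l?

-3, -2, -1, 0, 1, 2, 3

m_l takes every integer from −l to +l. With l = 3 that gives the 7 values -3, -2, -1, 0, 1, 2, 3.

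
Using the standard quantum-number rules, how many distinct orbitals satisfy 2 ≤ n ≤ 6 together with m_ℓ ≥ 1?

35

Treat each shell separately and count matching orbitals:
n=2 → 1; n=3 → 3; n=4 → 6; n=5 → 10; n=6 → 15.
Total orbitals: 1 + 3 + 6 + 10 + 15 = 35.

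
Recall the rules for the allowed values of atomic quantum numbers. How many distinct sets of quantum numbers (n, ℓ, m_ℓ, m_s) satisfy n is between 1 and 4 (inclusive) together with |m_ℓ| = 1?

24

Treat each shell separately and count matching orbitals:
n=2 → 2; n=3 → 4; n=4 → 6.
Orbitals: 2 + 4 + 6 = 12. Including both spin states (m_s = ±1/2) gives 2 × 12 = 24 states.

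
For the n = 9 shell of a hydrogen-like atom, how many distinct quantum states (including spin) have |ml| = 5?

Per l-value: l=5 → 2; l=6 → 2; l=7 → 2; l=8 → 2.
Orbitals: 2 + 2 + 2 + 2 = 8. Each orbital carries two spin states, so 8 × 2 = 16 states.

16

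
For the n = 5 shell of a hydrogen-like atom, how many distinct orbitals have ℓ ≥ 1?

24

The n = 5 shell has ℓ = 0 through 4; check each.
Contributions: ℓ=1 → 3; ℓ=2 → 5; ℓ=3 → 7; ℓ=4 → 9.
Total orbitals: 3 + 5 + 7 + 9 = 24.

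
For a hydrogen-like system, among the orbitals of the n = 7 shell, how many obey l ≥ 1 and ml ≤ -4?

6

For n = 7, l ranges over 0 … 6.
Per l-value: l=4 → 1; l=5 → 2; l=6 → 3.
Total orbitals: 1 + 2 + 3 = 6.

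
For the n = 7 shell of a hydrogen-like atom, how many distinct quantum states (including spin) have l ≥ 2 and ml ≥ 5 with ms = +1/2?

Per l-value: l=5 → 1; l=6 → 2.
Orbitals: 1 + 2 = 3. With ms fixed to a single value there is one state per orbital, giving 3 states.

3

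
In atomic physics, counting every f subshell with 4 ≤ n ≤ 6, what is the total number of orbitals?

An f subshell (ℓ = 3) exists for every n ≥ 4, so shells n = 4, 5, 6 each contribute one — 3 subshells.
Since each f subshell has 2·3+1 = 7 orbitals, the total is 3 × 7 = 21.

21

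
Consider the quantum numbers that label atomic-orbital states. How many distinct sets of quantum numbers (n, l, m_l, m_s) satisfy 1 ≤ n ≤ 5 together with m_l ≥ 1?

40

For each n in the range, tally the orbitals obeying m_l ≥ 1:
n=2 → 1; n=3 → 3; n=4 → 6; n=5 → 10.
Orbitals: 1 + 3 + 6 + 10 = 20. Including both spin states (m_s = ±1/2) gives 2 × 20 = 40 states.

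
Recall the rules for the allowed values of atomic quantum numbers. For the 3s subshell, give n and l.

n = 3, l = 0

The leading integer gives n = 3; the letter 's' means l = 0.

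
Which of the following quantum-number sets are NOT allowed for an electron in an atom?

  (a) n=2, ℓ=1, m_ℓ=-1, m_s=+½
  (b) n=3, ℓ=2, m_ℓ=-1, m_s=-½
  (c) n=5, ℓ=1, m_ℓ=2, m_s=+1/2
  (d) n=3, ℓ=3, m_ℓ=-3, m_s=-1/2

(c) and (d)

(c) has |m_ℓ| = 2 > ℓ = 1, violating −ℓ ≤ m_ℓ ≤ ℓ.
(d) has ℓ = 3 ≥ n = 3, violating 0 ≤ ℓ ≤ n−1.
The remaining sets (a), (b) satisfy all four rules.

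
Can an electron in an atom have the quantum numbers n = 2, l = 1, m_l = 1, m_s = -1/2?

n = 2 is a positive integer. l = 1 satisfies 0 ≤ l ≤ n−1 = 1. m_l = 1 lies in the range −l … +l (here −1 … 1). m_s = -1/2 is one of ±1/2.
All four constraints are satisfied.

Yes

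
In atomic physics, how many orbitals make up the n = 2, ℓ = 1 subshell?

A subshell has 2ℓ+1 orbitals; with ℓ = 1, that's 3.

3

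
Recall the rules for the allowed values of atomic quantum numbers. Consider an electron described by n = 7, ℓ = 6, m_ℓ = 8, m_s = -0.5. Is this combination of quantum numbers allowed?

Not allowed

The magnetic quantum number must satisfy −ℓ ≤ m_ℓ ≤ ℓ. With ℓ = 6, m_ℓ can only be -6, -5, -4, -3, -2, -1, 0, 1, 2, 3, 4, 5, 6, so m_ℓ = 8 is forbidden.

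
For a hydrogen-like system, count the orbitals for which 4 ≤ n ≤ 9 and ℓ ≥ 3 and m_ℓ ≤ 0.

119

Count contributing orbitals for each principal shell:
n=4 → 4; n=5 → 9; n=6 → 15; n=7 → 22; n=8 → 30; n=9 → 39.
Total orbitals: 4 + 9 + 15 + 22 + 30 + 39 = 119.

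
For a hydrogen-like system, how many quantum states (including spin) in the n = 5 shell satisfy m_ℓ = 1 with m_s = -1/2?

Per ℓ-value: ℓ=1 → 1; ℓ=2 → 1; ℓ=3 → 1; ℓ=4 → 1.
Orbitals: 1 + 1 + 1 + 1 = 4. With m_s fixed to a single value there is one state per orbital, giving 4 states.

4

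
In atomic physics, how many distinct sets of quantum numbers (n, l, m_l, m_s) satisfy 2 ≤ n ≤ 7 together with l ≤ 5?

Go shell by shell, enumerating (l, m_l) with l ≤ 5:
n=2 → 4; n=3 → 9; n=4 → 16; n=5 → 25; n=6 → 36; n=7 → 36.
Orbitals: 4 + 9 + 16 + 25 + 36 + 36 = 126. Including both spin states (m_s = ±1/2) gives 2 × 126 = 252 states.

252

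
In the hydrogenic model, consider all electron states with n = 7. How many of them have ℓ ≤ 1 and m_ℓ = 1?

For n = 7, ℓ ranges over 0 … 6.
The (ℓ, m_ℓ) pairs meeting ℓ ≤ 1 and m_ℓ = 1 give: ℓ=1 → 1.
Orbitals: 1. Each orbital carries two spin states, so 1 × 2 = 2 states.

2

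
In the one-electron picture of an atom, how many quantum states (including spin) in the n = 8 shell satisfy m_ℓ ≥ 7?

2

With n = 8 the allowed ℓ are 0, 1, …, 7.
Orbitals with m_ℓ ≥ 7, by ℓ: ℓ=7 → 1.
Orbitals: 1. Each orbital carries two spin states, so 1 × 2 = 2 states.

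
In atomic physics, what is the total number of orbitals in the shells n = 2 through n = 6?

Shell n has n² orbitals: 2²=4 + 3²=9 + 4²=16 + 5²=25 + 6²=36 = 90 orbitals.

90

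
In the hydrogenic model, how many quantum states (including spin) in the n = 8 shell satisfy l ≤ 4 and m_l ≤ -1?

20

The n = 8 shell has l = 0 through 7; check each.
Contributions: l=1 → 1; l=2 → 2; l=3 → 3; l=4 → 4.
Orbitals: 1 + 2 + 3 + 4 = 10. Each orbital carries two spin states, so 10 × 2 = 20 states.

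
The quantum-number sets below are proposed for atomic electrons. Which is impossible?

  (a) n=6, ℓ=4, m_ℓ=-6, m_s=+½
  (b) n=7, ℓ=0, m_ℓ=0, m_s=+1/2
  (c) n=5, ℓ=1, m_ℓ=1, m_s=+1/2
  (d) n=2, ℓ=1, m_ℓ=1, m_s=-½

(a) has |m_ℓ| = 6 > ℓ = 4, violating −ℓ ≤ m_ℓ ≤ ℓ.
The remaining sets (b), (c), (d) satisfy all four rules.

(a)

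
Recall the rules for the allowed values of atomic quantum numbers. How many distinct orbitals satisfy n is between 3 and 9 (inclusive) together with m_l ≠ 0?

238

Treat each shell separately and count matching orbitals:
n=3 → 6; n=4 → 12; n=5 → 20; n=6 → 30; n=7 → 42; n=8 → 56; n=9 → 72.
Total orbitals: 6 + 12 + 20 + 30 + 42 + 56 + 72 = 238.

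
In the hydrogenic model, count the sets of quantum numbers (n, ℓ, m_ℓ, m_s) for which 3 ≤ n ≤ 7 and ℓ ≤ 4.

200

Count contributing orbitals for each principal shell:
n=3 → 9; n=4 → 16; n=5 → 25; n=6 → 25; n=7 → 25.
Orbitals: 9 + 16 + 25 + 25 + 25 = 100. Including both spin states (m_s = ±1/2) gives 2 × 100 = 200 states.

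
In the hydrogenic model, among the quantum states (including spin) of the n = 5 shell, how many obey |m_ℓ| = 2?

The n = 5 shell has ℓ = 0 through 4; check each.
Per ℓ-value: ℓ=2 → 2; ℓ=3 → 2; ℓ=4 → 2.
Orbitals: 2 + 2 + 2 = 6. Each orbital carries two spin states, so 6 × 2 = 12 states.

12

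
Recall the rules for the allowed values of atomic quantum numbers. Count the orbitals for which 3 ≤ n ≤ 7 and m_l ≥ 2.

Count contributing orbitals for each principal shell:
n=3 → 1; n=4 → 3; n=5 → 6; n=6 → 10; n=7 → 15.
Total orbitals: 1 + 3 + 6 + 10 + 15 = 35.

35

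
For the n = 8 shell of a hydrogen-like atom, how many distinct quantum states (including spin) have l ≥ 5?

With n = 8 the allowed l are 0, 1, …, 7.
The (l, m_l) pairs meeting l ≥ 5 give: l=5 → 11; l=6 → 13; l=7 → 15.
Orbitals: 11 + 13 + 15 = 39. Each orbital carries two spin states, so 39 × 2 = 78 states.

78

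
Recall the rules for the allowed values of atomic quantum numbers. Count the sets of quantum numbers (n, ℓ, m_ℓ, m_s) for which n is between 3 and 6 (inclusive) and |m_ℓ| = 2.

For each n in the range, tally the orbitals obeying |m_ℓ| = 2:
n=3 → 2; n=4 → 4; n=5 → 6; n=6 → 8.
Orbitals: 2 + 4 + 6 + 8 = 20. Including both spin states (m_s = ±1/2) gives 2 × 20 = 40 states.

40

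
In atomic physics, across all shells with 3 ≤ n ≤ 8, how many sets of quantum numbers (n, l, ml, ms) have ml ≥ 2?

Treat each shell separately and count matching orbitals:
n=3 → 1; n=4 → 3; n=5 → 6; n=6 → 10; n=7 → 15; n=8 → 21.
Orbitals: 1 + 3 + 6 + 10 + 15 + 21 = 56. Including both spin states (ms = ±1/2) gives 2 × 56 = 112 states.

112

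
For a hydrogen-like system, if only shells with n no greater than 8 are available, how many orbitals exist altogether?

Total orbitals = 1² + 2² + 3² + 4² + 5² + 6² + 7² + 8² = 204.

204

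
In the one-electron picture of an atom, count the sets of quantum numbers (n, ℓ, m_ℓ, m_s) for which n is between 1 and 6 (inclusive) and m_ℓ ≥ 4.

Go shell by shell, enumerating (ℓ, m_ℓ) with m_ℓ ≥ 4:
n=5 → 1; n=6 → 3.
Orbitals: 1 + 3 = 4. Including both spin states (m_s = ±1/2) gives 2 × 4 = 8 states.

8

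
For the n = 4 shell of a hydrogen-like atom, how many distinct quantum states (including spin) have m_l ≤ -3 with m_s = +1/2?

Contributions: l=3 → 1.
Orbitals: 1. With m_s fixed to a single value there is one state per orbital, giving 1 state.

1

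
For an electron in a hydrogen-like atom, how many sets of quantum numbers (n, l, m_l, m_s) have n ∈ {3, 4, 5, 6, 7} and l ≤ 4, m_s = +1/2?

Work shell by shell — for each n, count the (l, m_l) pairs that satisfy l ≤ 4:
n=3 → 9; n=4 → 16; n=5 → 25; n=6 → 25; n=7 → 25.
Orbitals: 9 + 16 + 25 + 25 + 25 = 100. With m_s fixed to +1/2 there is one state per orbital, so 100 states.

100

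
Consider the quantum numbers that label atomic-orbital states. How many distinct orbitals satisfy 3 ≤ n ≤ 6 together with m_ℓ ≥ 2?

20

For each n in the range, tally the orbitals obeying m_ℓ ≥ 2:
n=3 → 1; n=4 → 3; n=5 → 6; n=6 → 10.
Total orbitals: 1 + 3 + 6 + 10 = 20.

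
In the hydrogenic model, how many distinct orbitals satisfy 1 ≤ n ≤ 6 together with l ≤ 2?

41

Count contributing orbitals for each principal shell:
n=1 → 1; n=2 → 4; n=3 → 9; n=4 → 9; n=5 → 9; n=6 → 9.
Total orbitals: 1 + 4 + 9 + 9 + 9 + 9 = 41.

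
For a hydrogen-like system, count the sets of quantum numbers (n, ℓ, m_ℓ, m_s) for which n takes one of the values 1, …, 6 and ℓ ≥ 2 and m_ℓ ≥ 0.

Go shell by shell, enumerating (ℓ, m_ℓ) with ℓ ≥ 2 and m_ℓ ≥ 0:
n=3 → 3; n=4 → 7; n=5 → 12; n=6 → 18.
Orbitals: 3 + 7 + 12 + 18 = 40. Including both spin states (m_s = ±1/2) gives 2 × 40 = 80 states.

80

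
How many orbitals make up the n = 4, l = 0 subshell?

A subshell has 2l+1 orbitals; with l = 0, that's 1.

1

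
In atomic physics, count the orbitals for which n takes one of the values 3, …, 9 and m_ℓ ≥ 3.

56

Work shell by shell — for each n, count the (ℓ, m_ℓ) pairs that satisfy m_ℓ ≥ 3:
n=4 → 1; n=5 → 3; n=6 → 6; n=7 → 10; n=8 → 15; n=9 → 21.
Total orbitals: 1 + 3 + 6 + 10 + 15 + 21 = 56.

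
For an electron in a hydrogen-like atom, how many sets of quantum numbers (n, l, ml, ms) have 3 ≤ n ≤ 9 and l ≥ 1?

Go shell by shell, enumerating (l, ml) with l ≥ 1:
n=3 → 8; n=4 → 15; n=5 → 24; n=6 → 35; n=7 → 48; n=8 → 63; n=9 → 80.
Orbitals: 8 + 15 + 24 + 35 + 48 + 63 + 80 = 273. Including both spin states (ms = ±1/2) gives 2 × 273 = 546 states.

546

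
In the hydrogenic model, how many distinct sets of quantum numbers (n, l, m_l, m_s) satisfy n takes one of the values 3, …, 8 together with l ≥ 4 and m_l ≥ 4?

For each n in the range, tally the orbitals obeying l ≥ 4 and m_l ≥ 4:
n=5 → 1; n=6 → 3; n=7 → 6; n=8 → 10.
Orbitals: 1 + 3 + 6 + 10 = 20. Including both spin states (m_s = ±1/2) gives 2 × 20 = 40 states.

40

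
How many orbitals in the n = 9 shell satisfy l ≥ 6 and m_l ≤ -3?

Go through l = 0, …, 8 (the values permitted for n = 9).
Orbitals with l ≥ 6 and m_l ≤ -3, by l: l=6 → 4; l=7 → 5; l=8 → 6.
Total orbitals: 4 + 5 + 6 = 15.

15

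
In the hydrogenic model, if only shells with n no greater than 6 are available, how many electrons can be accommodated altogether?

Total orbitals = 1² + 2² + 3² + 4² + 5² + 6² = 91. Doubling for spin gives 182 electrons.

182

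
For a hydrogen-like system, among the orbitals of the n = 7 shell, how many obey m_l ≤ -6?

Go through l = 0, …, 6 (the values permitted for n = 7).
Orbitals with m_l ≤ -6, by l: l=6 → 1.
Total orbitals: 1.

1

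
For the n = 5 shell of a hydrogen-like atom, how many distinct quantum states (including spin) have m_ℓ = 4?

2

With n = 5 the allowed ℓ are 0, 1, …, 4.
Contributions: ℓ=4 → 1.
Orbitals: 1. Each orbital carries two spin states, so 1 × 2 = 2 states.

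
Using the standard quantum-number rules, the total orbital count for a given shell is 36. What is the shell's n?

n² = 36 ⇒ n = 6.

n = 6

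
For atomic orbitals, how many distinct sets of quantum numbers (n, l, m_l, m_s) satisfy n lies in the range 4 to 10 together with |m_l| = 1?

168

Go shell by shell, enumerating (l, m_l) with |m_l| = 1:
n=4 → 6; n=5 → 8; n=6 → 10; n=7 → 12; n=8 → 14; n=9 → 16; n=10 → 18.
Orbitals: 6 + 8 + 10 + 12 + 14 + 16 + 18 = 84. Including both spin states (m_s = ±1/2) gives 2 × 84 = 168 states.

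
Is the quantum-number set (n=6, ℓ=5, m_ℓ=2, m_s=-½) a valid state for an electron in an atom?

n = 6 is a positive integer. ℓ = 5 satisfies 0 ≤ ℓ ≤ n−1 = 5. m_ℓ = 2 lies in the range −ℓ … +ℓ (here −5 … 5). m_s = -1/2 is one of ±1/2.
All four constraints are satisfied.

Valid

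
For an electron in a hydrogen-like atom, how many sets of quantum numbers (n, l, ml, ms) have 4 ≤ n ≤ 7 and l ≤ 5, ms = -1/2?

Work shell by shell — for each n, count the (l, ml) pairs that satisfy l ≤ 5:
n=4 → 16; n=5 → 25; n=6 → 36; n=7 → 36.
Orbitals: 16 + 25 + 36 + 36 = 113. With ms fixed to -1/2 there is one state per orbital, so 113 states.

113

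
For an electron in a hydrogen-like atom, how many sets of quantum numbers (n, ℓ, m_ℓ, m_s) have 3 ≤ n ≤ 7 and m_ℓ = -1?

Work shell by shell — for each n, count the (ℓ, m_ℓ) pairs that satisfy m_ℓ = -1:
n=3 → 2; n=4 → 3; n=5 → 4; n=6 → 5; n=7 → 6.
Orbitals: 2 + 3 + 4 + 5 + 6 = 20. Including both spin states (m_s = ±1/2) gives 2 × 20 = 40 states.

40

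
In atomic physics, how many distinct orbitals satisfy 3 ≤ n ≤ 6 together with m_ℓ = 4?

3

Treat each shell separately and count matching orbitals:
n=5 → 1; n=6 → 2.
Total orbitals: 1 + 2 = 3.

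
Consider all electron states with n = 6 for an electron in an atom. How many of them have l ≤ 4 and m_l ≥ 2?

Go through l = 0, …, 5 (the values permitted for n = 6).
Per l-value: l=2 → 1; l=3 → 2; l=4 → 3.
Orbitals: 1 + 2 + 3 = 6. Each orbital carries two spin states, so 6 × 2 = 12 states.

12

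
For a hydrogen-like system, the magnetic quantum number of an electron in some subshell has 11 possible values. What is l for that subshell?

ml ranges over 2l+1 integers, so 2l+1 = 11 ⇒ l = 5.

l = 5 (h)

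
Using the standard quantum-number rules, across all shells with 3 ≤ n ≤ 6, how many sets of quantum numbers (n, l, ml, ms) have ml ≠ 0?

136

For each n in the range, tally the orbitals obeying ml ≠ 0:
n=3 → 6; n=4 → 12; n=5 → 20; n=6 → 30.
Orbitals: 6 + 12 + 20 + 30 = 68. Including both spin states (ms = ±1/2) gives 2 × 68 = 136 states.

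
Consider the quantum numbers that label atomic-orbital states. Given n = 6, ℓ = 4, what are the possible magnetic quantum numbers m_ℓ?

m_ℓ takes every integer from −ℓ to +ℓ. With ℓ = 4 that gives the 9 values -4, -3, -2, -1, 0, 1, 2, 3, 4.

-4, -3, -2, -1, 0, 1, 2, 3, 4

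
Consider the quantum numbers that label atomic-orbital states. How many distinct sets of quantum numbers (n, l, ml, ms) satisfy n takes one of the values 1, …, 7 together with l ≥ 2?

For each n in the range, tally the orbitals obeying l ≥ 2:
n=3 → 5; n=4 → 12; n=5 → 21; n=6 → 32; n=7 → 45.
Orbitals: 5 + 12 + 21 + 32 + 45 = 115. Including both spin states (ms = ±1/2) gives 2 × 115 = 230 states.

230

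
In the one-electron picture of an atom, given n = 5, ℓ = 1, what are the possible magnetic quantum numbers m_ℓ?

m_ℓ takes every integer from −ℓ to +ℓ. With ℓ = 1 that gives the 3 values -1, 0, 1.

-1, 0, 1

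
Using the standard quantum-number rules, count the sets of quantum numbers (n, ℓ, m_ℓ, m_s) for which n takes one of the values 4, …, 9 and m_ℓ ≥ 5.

Go shell by shell, enumerating (ℓ, m_ℓ) with m_ℓ ≥ 5:
n=6 → 1; n=7 → 3; n=8 → 6; n=9 → 10.
Orbitals: 1 + 3 + 6 + 10 = 20. Including both spin states (m_s = ±1/2) gives 2 × 20 = 40 states.

40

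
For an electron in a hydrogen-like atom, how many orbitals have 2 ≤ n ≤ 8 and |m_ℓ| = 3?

30

Work shell by shell — for each n, count the (ℓ, m_ℓ) pairs that satisfy |m_ℓ| = 3:
n=4 → 2; n=5 → 4; n=6 → 6; n=7 → 8; n=8 → 10.
Total orbitals: 2 + 4 + 6 + 8 + 10 = 30.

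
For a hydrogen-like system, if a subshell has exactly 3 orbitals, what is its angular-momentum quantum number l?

l = 1 (p)

2l+1 = 3 gives l = 1.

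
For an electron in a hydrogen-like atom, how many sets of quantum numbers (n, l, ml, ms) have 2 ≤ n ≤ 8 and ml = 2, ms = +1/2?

21

Per-shell orbital counts meeting the constraint:
n=3 → 1; n=4 → 2; n=5 → 3; n=6 → 4; n=7 → 5; n=8 → 6.
Orbitals: 1 + 2 + 3 + 4 + 5 + 6 = 21. With ms fixed to +1/2 there is one state per orbital, so 21 states.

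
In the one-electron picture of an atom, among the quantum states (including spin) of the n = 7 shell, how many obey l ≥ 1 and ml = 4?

6

For n = 7, l ranges over 0 … 6.
Contributions: l=4 → 1; l=5 → 1; l=6 → 1.
Orbitals: 1 + 1 + 1 = 3. Each orbital carries two spin states, so 3 × 2 = 6 states.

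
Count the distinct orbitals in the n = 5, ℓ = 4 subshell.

9

A subshell has 2ℓ+1 orbitals; with ℓ = 4, that's 9.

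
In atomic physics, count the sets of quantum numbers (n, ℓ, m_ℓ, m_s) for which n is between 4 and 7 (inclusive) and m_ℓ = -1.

36

Treat each shell separately and count matching orbitals:
n=4 → 3; n=5 → 4; n=6 → 5; n=7 → 6.
Orbitals: 3 + 4 + 5 + 6 = 18. Including both spin states (m_s = ±1/2) gives 2 × 18 = 36 states.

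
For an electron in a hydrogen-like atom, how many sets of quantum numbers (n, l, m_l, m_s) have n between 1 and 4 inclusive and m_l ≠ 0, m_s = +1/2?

20

Count contributing orbitals for each principal shell:
n=2 → 2; n=3 → 6; n=4 → 12.
Orbitals: 2 + 6 + 12 = 20. With m_s fixed to +1/2 there is one state per orbital, so 20 states.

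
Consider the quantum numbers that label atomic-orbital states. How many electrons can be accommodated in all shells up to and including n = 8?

408

Total orbitals = 1² + 2² + 3² + 4² + 5² + 6² + 7² + 8² = 204. Doubling for spin gives 408 electrons.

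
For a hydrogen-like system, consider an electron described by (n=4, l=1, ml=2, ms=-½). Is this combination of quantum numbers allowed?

The magnetic quantum number must satisfy −l ≤ ml ≤ l. With l = 1, ml can only be -1, 0, 1, so ml = 2 is forbidden.

Invalid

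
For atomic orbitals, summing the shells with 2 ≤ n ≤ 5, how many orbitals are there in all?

54

Shell n has n² orbitals: 2²=4 + 3²=9 + 4²=16 + 5²=25 = 54 orbitals.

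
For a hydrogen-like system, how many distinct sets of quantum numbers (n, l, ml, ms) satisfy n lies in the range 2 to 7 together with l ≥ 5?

Go shell by shell, enumerating (l, ml) with l ≥ 5:
n=6 → 11; n=7 → 24.
Orbitals: 11 + 24 = 35. Including both spin states (ms = ±1/2) gives 2 × 35 = 70 states.

70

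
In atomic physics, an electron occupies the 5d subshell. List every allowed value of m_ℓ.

The 5d subshell has ℓ = 2, and m_ℓ takes every integer from −ℓ to +ℓ. With ℓ = 2 that gives the 5 values -2, -1, 0, 1, 2.

-2, -1, 0, 1, 2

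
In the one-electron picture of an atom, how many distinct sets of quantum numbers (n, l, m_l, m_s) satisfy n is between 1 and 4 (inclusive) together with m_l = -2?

6

Go shell by shell, enumerating (l, m_l) with m_l = -2:
n=3 → 1; n=4 → 2.
Orbitals: 1 + 2 = 3. Including both spin states (m_s = ±1/2) gives 2 × 3 = 6 states.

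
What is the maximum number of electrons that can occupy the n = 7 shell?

A shell holds 2n² electrons: 2 × 7² = 2 × 49 = 98.

98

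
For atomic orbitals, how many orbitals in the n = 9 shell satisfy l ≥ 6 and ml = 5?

For n = 9, l ranges over 0 … 8.
The (l, ml) pairs meeting l ≥ 6 and ml = 5 give: l=6 → 1; l=7 → 1; l=8 → 1.
Total orbitals: 1 + 1 + 1 = 3.

3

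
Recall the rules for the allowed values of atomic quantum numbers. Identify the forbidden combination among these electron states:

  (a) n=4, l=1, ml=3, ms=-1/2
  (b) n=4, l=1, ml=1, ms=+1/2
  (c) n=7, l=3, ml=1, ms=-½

(a)

(a) has |ml| = 3 > l = 1, violating −l ≤ ml ≤ l.
The remaining sets (b), (c) satisfy all four rules.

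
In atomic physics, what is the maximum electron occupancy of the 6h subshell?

A subshell with l = 5 has 2l+1 = 11 orbitals, each holding 2 electrons (spin ±1/2), so 11 × 2 = 22.

22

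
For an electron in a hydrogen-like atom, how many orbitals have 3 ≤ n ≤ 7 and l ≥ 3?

90

Treat each shell separately and count matching orbitals:
n=4 → 7; n=5 → 16; n=6 → 27; n=7 → 40.
Total orbitals: 7 + 16 + 27 + 40 = 90.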